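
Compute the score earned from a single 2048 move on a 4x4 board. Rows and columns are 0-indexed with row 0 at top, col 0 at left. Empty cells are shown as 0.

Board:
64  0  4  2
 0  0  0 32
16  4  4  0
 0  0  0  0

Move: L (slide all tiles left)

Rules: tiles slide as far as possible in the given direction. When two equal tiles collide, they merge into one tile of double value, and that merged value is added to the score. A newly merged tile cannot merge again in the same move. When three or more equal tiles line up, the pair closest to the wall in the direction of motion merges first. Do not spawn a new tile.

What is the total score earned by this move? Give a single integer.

Answer: 8

Derivation:
Slide left:
row 0: [64, 0, 4, 2] -> [64, 4, 2, 0]  score +0 (running 0)
row 1: [0, 0, 0, 32] -> [32, 0, 0, 0]  score +0 (running 0)
row 2: [16, 4, 4, 0] -> [16, 8, 0, 0]  score +8 (running 8)
row 3: [0, 0, 0, 0] -> [0, 0, 0, 0]  score +0 (running 8)
Board after move:
64  4  2  0
32  0  0  0
16  8  0  0
 0  0  0  0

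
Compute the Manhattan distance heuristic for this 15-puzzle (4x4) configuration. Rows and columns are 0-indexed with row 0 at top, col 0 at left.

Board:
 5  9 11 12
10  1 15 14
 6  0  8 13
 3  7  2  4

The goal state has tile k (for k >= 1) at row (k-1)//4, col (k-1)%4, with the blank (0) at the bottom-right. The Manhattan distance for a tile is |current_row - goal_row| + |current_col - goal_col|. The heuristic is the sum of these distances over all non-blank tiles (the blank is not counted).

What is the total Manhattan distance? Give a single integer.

Tile 5: (0,0)->(1,0) = 1
Tile 9: (0,1)->(2,0) = 3
Tile 11: (0,2)->(2,2) = 2
Tile 12: (0,3)->(2,3) = 2
Tile 10: (1,0)->(2,1) = 2
Tile 1: (1,1)->(0,0) = 2
Tile 15: (1,2)->(3,2) = 2
Tile 14: (1,3)->(3,1) = 4
Tile 6: (2,0)->(1,1) = 2
Tile 8: (2,2)->(1,3) = 2
Tile 13: (2,3)->(3,0) = 4
Tile 3: (3,0)->(0,2) = 5
Tile 7: (3,1)->(1,2) = 3
Tile 2: (3,2)->(0,1) = 4
Tile 4: (3,3)->(0,3) = 3
Sum: 1 + 3 + 2 + 2 + 2 + 2 + 2 + 4 + 2 + 2 + 4 + 5 + 3 + 4 + 3 = 41

Answer: 41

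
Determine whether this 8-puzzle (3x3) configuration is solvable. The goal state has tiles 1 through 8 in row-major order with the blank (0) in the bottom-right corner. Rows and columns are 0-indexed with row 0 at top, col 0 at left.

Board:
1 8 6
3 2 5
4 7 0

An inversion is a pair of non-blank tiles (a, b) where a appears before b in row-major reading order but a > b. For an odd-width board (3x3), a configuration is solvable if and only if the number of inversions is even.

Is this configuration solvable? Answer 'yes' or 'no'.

Answer: yes

Derivation:
Inversions (pairs i<j in row-major order where tile[i] > tile[j] > 0): 12
12 is even, so the puzzle is solvable.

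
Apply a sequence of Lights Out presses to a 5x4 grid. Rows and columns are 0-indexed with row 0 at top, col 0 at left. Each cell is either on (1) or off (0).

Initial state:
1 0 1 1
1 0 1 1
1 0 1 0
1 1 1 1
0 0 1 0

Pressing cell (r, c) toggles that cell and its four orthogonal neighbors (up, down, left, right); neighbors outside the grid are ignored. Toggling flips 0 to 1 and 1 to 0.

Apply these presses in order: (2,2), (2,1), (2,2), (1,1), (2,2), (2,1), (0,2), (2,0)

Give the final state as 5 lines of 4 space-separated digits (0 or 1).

After press 1 at (2,2):
1 0 1 1
1 0 0 1
1 1 0 1
1 1 0 1
0 0 1 0

After press 2 at (2,1):
1 0 1 1
1 1 0 1
0 0 1 1
1 0 0 1
0 0 1 0

After press 3 at (2,2):
1 0 1 1
1 1 1 1
0 1 0 0
1 0 1 1
0 0 1 0

After press 4 at (1,1):
1 1 1 1
0 0 0 1
0 0 0 0
1 0 1 1
0 0 1 0

After press 5 at (2,2):
1 1 1 1
0 0 1 1
0 1 1 1
1 0 0 1
0 0 1 0

After press 6 at (2,1):
1 1 1 1
0 1 1 1
1 0 0 1
1 1 0 1
0 0 1 0

After press 7 at (0,2):
1 0 0 0
0 1 0 1
1 0 0 1
1 1 0 1
0 0 1 0

After press 8 at (2,0):
1 0 0 0
1 1 0 1
0 1 0 1
0 1 0 1
0 0 1 0

Answer: 1 0 0 0
1 1 0 1
0 1 0 1
0 1 0 1
0 0 1 0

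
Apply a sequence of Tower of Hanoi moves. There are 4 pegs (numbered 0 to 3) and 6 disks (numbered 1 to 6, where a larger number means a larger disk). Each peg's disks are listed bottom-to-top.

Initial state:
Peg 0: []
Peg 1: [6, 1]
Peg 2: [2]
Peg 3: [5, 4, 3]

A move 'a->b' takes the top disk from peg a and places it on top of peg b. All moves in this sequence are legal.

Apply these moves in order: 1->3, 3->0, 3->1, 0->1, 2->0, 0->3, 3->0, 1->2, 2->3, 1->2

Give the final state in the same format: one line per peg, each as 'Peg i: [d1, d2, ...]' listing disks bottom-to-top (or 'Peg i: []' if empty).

Answer: Peg 0: [2]
Peg 1: [6]
Peg 2: [3]
Peg 3: [5, 4, 1]

Derivation:
After move 1 (1->3):
Peg 0: []
Peg 1: [6]
Peg 2: [2]
Peg 3: [5, 4, 3, 1]

After move 2 (3->0):
Peg 0: [1]
Peg 1: [6]
Peg 2: [2]
Peg 3: [5, 4, 3]

After move 3 (3->1):
Peg 0: [1]
Peg 1: [6, 3]
Peg 2: [2]
Peg 3: [5, 4]

After move 4 (0->1):
Peg 0: []
Peg 1: [6, 3, 1]
Peg 2: [2]
Peg 3: [5, 4]

After move 5 (2->0):
Peg 0: [2]
Peg 1: [6, 3, 1]
Peg 2: []
Peg 3: [5, 4]

After move 6 (0->3):
Peg 0: []
Peg 1: [6, 3, 1]
Peg 2: []
Peg 3: [5, 4, 2]

After move 7 (3->0):
Peg 0: [2]
Peg 1: [6, 3, 1]
Peg 2: []
Peg 3: [5, 4]

After move 8 (1->2):
Peg 0: [2]
Peg 1: [6, 3]
Peg 2: [1]
Peg 3: [5, 4]

After move 9 (2->3):
Peg 0: [2]
Peg 1: [6, 3]
Peg 2: []
Peg 3: [5, 4, 1]

After move 10 (1->2):
Peg 0: [2]
Peg 1: [6]
Peg 2: [3]
Peg 3: [5, 4, 1]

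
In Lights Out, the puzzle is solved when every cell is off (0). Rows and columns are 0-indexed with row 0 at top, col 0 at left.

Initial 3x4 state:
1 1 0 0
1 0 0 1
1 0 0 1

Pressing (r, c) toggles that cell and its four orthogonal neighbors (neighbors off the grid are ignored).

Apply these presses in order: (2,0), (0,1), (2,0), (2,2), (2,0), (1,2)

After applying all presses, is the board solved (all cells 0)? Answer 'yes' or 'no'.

After press 1 at (2,0):
1 1 0 0
0 0 0 1
0 1 0 1

After press 2 at (0,1):
0 0 1 0
0 1 0 1
0 1 0 1

After press 3 at (2,0):
0 0 1 0
1 1 0 1
1 0 0 1

After press 4 at (2,2):
0 0 1 0
1 1 1 1
1 1 1 0

After press 5 at (2,0):
0 0 1 0
0 1 1 1
0 0 1 0

After press 6 at (1,2):
0 0 0 0
0 0 0 0
0 0 0 0

Lights still on: 0

Answer: yes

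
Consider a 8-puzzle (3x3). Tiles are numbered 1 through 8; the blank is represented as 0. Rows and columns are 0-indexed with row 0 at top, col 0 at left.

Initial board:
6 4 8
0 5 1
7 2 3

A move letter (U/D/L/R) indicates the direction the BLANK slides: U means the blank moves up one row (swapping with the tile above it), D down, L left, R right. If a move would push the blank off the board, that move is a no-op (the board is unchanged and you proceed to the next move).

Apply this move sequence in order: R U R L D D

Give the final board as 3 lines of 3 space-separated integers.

Answer: 6 4 8
5 2 1
7 0 3

Derivation:
After move 1 (R):
6 4 8
5 0 1
7 2 3

After move 2 (U):
6 0 8
5 4 1
7 2 3

After move 3 (R):
6 8 0
5 4 1
7 2 3

After move 4 (L):
6 0 8
5 4 1
7 2 3

After move 5 (D):
6 4 8
5 0 1
7 2 3

After move 6 (D):
6 4 8
5 2 1
7 0 3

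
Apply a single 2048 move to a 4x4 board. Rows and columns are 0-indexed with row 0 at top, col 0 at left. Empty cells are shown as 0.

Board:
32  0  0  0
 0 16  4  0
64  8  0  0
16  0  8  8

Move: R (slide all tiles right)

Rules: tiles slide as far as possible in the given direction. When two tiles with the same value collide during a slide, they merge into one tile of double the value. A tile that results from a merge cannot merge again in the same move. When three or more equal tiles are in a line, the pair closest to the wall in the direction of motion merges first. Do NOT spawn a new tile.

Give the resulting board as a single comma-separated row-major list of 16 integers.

Answer: 0, 0, 0, 32, 0, 0, 16, 4, 0, 0, 64, 8, 0, 0, 16, 16

Derivation:
Slide right:
row 0: [32, 0, 0, 0] -> [0, 0, 0, 32]
row 1: [0, 16, 4, 0] -> [0, 0, 16, 4]
row 2: [64, 8, 0, 0] -> [0, 0, 64, 8]
row 3: [16, 0, 8, 8] -> [0, 0, 16, 16]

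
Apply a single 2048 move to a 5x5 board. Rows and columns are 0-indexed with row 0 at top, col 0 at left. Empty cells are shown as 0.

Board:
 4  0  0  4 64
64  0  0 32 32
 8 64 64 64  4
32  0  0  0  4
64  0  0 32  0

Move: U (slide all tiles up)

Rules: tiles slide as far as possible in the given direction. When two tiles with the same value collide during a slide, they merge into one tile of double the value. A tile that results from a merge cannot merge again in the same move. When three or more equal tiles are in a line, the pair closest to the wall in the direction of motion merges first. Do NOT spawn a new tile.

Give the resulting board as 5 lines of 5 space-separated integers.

Slide up:
col 0: [4, 64, 8, 32, 64] -> [4, 64, 8, 32, 64]
col 1: [0, 0, 64, 0, 0] -> [64, 0, 0, 0, 0]
col 2: [0, 0, 64, 0, 0] -> [64, 0, 0, 0, 0]
col 3: [4, 32, 64, 0, 32] -> [4, 32, 64, 32, 0]
col 4: [64, 32, 4, 4, 0] -> [64, 32, 8, 0, 0]

Answer:  4 64 64  4 64
64  0  0 32 32
 8  0  0 64  8
32  0  0 32  0
64  0  0  0  0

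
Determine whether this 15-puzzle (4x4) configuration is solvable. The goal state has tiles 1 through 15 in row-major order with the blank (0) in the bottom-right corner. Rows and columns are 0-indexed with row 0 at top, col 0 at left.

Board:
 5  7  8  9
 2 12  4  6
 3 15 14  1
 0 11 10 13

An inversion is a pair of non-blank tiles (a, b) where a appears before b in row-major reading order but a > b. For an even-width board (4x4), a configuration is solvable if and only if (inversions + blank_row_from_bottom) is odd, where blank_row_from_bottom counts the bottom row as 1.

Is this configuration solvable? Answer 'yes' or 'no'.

Inversions: 41
Blank is in row 3 (0-indexed from top), which is row 1 counting from the bottom (bottom = 1).
41 + 1 = 42, which is even, so the puzzle is not solvable.

Answer: no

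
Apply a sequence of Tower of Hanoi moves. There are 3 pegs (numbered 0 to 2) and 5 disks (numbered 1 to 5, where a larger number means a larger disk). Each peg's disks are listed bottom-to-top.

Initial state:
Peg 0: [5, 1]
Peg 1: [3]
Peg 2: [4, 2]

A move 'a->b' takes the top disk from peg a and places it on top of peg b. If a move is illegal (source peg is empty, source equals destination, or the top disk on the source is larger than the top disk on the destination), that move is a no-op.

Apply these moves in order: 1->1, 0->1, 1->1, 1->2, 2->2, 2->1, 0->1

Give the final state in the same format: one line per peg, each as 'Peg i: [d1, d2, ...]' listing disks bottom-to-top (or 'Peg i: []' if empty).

After move 1 (1->1):
Peg 0: [5, 1]
Peg 1: [3]
Peg 2: [4, 2]

After move 2 (0->1):
Peg 0: [5]
Peg 1: [3, 1]
Peg 2: [4, 2]

After move 3 (1->1):
Peg 0: [5]
Peg 1: [3, 1]
Peg 2: [4, 2]

After move 4 (1->2):
Peg 0: [5]
Peg 1: [3]
Peg 2: [4, 2, 1]

After move 5 (2->2):
Peg 0: [5]
Peg 1: [3]
Peg 2: [4, 2, 1]

After move 6 (2->1):
Peg 0: [5]
Peg 1: [3, 1]
Peg 2: [4, 2]

After move 7 (0->1):
Peg 0: [5]
Peg 1: [3, 1]
Peg 2: [4, 2]

Answer: Peg 0: [5]
Peg 1: [3, 1]
Peg 2: [4, 2]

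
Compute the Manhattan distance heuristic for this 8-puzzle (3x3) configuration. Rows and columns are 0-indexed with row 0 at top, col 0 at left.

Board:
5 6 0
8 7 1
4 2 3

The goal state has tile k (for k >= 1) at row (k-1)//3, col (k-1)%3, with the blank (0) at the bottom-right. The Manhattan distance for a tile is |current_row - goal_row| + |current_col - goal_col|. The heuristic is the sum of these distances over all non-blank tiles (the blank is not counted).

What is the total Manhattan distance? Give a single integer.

Answer: 16

Derivation:
Tile 5: at (0,0), goal (1,1), distance |0-1|+|0-1| = 2
Tile 6: at (0,1), goal (1,2), distance |0-1|+|1-2| = 2
Tile 8: at (1,0), goal (2,1), distance |1-2|+|0-1| = 2
Tile 7: at (1,1), goal (2,0), distance |1-2|+|1-0| = 2
Tile 1: at (1,2), goal (0,0), distance |1-0|+|2-0| = 3
Tile 4: at (2,0), goal (1,0), distance |2-1|+|0-0| = 1
Tile 2: at (2,1), goal (0,1), distance |2-0|+|1-1| = 2
Tile 3: at (2,2), goal (0,2), distance |2-0|+|2-2| = 2
Sum: 2 + 2 + 2 + 2 + 3 + 1 + 2 + 2 = 16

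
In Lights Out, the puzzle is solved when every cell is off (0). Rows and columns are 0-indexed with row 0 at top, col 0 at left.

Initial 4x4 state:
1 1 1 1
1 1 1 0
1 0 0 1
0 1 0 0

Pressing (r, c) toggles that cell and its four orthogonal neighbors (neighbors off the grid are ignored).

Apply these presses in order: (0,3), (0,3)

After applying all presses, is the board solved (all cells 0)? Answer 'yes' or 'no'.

Answer: no

Derivation:
After press 1 at (0,3):
1 1 0 0
1 1 1 1
1 0 0 1
0 1 0 0

After press 2 at (0,3):
1 1 1 1
1 1 1 0
1 0 0 1
0 1 0 0

Lights still on: 10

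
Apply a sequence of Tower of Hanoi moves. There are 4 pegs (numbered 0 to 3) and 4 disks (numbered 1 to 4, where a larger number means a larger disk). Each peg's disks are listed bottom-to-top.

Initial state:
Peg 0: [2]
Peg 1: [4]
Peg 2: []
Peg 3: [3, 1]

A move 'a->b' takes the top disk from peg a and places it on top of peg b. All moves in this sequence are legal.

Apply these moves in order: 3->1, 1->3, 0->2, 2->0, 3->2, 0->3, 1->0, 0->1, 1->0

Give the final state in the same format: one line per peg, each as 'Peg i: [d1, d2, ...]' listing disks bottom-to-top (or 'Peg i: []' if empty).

Answer: Peg 0: [4]
Peg 1: []
Peg 2: [1]
Peg 3: [3, 2]

Derivation:
After move 1 (3->1):
Peg 0: [2]
Peg 1: [4, 1]
Peg 2: []
Peg 3: [3]

After move 2 (1->3):
Peg 0: [2]
Peg 1: [4]
Peg 2: []
Peg 3: [3, 1]

After move 3 (0->2):
Peg 0: []
Peg 1: [4]
Peg 2: [2]
Peg 3: [3, 1]

After move 4 (2->0):
Peg 0: [2]
Peg 1: [4]
Peg 2: []
Peg 3: [3, 1]

After move 5 (3->2):
Peg 0: [2]
Peg 1: [4]
Peg 2: [1]
Peg 3: [3]

After move 6 (0->3):
Peg 0: []
Peg 1: [4]
Peg 2: [1]
Peg 3: [3, 2]

After move 7 (1->0):
Peg 0: [4]
Peg 1: []
Peg 2: [1]
Peg 3: [3, 2]

After move 8 (0->1):
Peg 0: []
Peg 1: [4]
Peg 2: [1]
Peg 3: [3, 2]

After move 9 (1->0):
Peg 0: [4]
Peg 1: []
Peg 2: [1]
Peg 3: [3, 2]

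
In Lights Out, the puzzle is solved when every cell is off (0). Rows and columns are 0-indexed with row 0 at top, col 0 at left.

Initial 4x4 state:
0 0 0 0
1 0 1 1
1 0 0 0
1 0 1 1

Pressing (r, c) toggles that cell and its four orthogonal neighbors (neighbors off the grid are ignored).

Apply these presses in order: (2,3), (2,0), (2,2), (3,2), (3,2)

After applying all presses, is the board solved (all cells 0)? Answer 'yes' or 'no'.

After press 1 at (2,3):
0 0 0 0
1 0 1 0
1 0 1 1
1 0 1 0

After press 2 at (2,0):
0 0 0 0
0 0 1 0
0 1 1 1
0 0 1 0

After press 3 at (2,2):
0 0 0 0
0 0 0 0
0 0 0 0
0 0 0 0

After press 4 at (3,2):
0 0 0 0
0 0 0 0
0 0 1 0
0 1 1 1

After press 5 at (3,2):
0 0 0 0
0 0 0 0
0 0 0 0
0 0 0 0

Lights still on: 0

Answer: yes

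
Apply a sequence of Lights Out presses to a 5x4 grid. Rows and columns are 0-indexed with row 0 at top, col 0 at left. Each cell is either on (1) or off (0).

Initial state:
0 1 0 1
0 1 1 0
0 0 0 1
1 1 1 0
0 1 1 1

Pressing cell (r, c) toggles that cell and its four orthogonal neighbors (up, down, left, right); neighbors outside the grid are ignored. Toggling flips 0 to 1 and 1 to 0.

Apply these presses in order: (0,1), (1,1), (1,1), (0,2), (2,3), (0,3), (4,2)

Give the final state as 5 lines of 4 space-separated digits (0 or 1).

Answer: 1 1 1 1
0 0 0 0
0 0 1 0
1 1 0 1
0 0 0 0

Derivation:
After press 1 at (0,1):
1 0 1 1
0 0 1 0
0 0 0 1
1 1 1 0
0 1 1 1

After press 2 at (1,1):
1 1 1 1
1 1 0 0
0 1 0 1
1 1 1 0
0 1 1 1

After press 3 at (1,1):
1 0 1 1
0 0 1 0
0 0 0 1
1 1 1 0
0 1 1 1

After press 4 at (0,2):
1 1 0 0
0 0 0 0
0 0 0 1
1 1 1 0
0 1 1 1

After press 5 at (2,3):
1 1 0 0
0 0 0 1
0 0 1 0
1 1 1 1
0 1 1 1

After press 6 at (0,3):
1 1 1 1
0 0 0 0
0 0 1 0
1 1 1 1
0 1 1 1

After press 7 at (4,2):
1 1 1 1
0 0 0 0
0 0 1 0
1 1 0 1
0 0 0 0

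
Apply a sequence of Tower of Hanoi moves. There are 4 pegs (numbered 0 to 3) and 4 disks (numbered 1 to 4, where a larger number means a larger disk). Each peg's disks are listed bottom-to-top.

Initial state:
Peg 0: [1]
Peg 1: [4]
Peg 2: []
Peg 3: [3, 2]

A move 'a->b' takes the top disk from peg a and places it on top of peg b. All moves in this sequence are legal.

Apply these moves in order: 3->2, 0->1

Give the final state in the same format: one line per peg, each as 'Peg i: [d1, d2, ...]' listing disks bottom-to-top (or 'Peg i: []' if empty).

Answer: Peg 0: []
Peg 1: [4, 1]
Peg 2: [2]
Peg 3: [3]

Derivation:
After move 1 (3->2):
Peg 0: [1]
Peg 1: [4]
Peg 2: [2]
Peg 3: [3]

After move 2 (0->1):
Peg 0: []
Peg 1: [4, 1]
Peg 2: [2]
Peg 3: [3]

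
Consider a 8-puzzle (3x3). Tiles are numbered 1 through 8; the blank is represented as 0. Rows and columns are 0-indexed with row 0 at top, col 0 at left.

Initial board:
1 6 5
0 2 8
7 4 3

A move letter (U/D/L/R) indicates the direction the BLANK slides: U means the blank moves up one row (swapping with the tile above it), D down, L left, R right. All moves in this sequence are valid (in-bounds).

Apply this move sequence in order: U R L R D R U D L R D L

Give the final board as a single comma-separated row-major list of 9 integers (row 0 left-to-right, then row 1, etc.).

After move 1 (U):
0 6 5
1 2 8
7 4 3

After move 2 (R):
6 0 5
1 2 8
7 4 3

After move 3 (L):
0 6 5
1 2 8
7 4 3

After move 4 (R):
6 0 5
1 2 8
7 4 3

After move 5 (D):
6 2 5
1 0 8
7 4 3

After move 6 (R):
6 2 5
1 8 0
7 4 3

After move 7 (U):
6 2 0
1 8 5
7 4 3

After move 8 (D):
6 2 5
1 8 0
7 4 3

After move 9 (L):
6 2 5
1 0 8
7 4 3

After move 10 (R):
6 2 5
1 8 0
7 4 3

After move 11 (D):
6 2 5
1 8 3
7 4 0

After move 12 (L):
6 2 5
1 8 3
7 0 4

Answer: 6, 2, 5, 1, 8, 3, 7, 0, 4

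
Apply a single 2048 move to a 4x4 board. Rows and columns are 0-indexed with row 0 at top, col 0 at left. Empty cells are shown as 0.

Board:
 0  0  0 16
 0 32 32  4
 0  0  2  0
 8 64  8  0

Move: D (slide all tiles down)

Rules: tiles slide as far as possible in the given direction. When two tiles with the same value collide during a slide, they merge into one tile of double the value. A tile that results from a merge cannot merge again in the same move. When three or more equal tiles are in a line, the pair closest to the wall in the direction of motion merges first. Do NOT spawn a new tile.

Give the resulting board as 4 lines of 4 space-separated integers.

Slide down:
col 0: [0, 0, 0, 8] -> [0, 0, 0, 8]
col 1: [0, 32, 0, 64] -> [0, 0, 32, 64]
col 2: [0, 32, 2, 8] -> [0, 32, 2, 8]
col 3: [16, 4, 0, 0] -> [0, 0, 16, 4]

Answer:  0  0  0  0
 0  0 32  0
 0 32  2 16
 8 64  8  4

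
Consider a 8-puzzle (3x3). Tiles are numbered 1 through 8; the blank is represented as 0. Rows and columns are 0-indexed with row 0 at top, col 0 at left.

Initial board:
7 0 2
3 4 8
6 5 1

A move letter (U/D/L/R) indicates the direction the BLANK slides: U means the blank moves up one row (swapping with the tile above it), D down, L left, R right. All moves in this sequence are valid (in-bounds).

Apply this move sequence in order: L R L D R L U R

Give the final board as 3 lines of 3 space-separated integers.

Answer: 7 0 2
3 4 8
6 5 1

Derivation:
After move 1 (L):
0 7 2
3 4 8
6 5 1

After move 2 (R):
7 0 2
3 4 8
6 5 1

After move 3 (L):
0 7 2
3 4 8
6 5 1

After move 4 (D):
3 7 2
0 4 8
6 5 1

After move 5 (R):
3 7 2
4 0 8
6 5 1

After move 6 (L):
3 7 2
0 4 8
6 5 1

After move 7 (U):
0 7 2
3 4 8
6 5 1

After move 8 (R):
7 0 2
3 4 8
6 5 1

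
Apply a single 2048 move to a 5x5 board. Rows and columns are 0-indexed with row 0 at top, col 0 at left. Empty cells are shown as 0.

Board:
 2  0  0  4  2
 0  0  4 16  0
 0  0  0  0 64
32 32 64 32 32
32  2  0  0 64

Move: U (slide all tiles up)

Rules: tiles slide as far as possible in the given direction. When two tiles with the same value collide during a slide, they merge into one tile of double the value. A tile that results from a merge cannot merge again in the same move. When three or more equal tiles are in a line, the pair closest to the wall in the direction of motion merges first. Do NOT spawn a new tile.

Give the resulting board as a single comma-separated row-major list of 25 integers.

Answer: 2, 32, 4, 4, 2, 64, 2, 64, 16, 64, 0, 0, 0, 32, 32, 0, 0, 0, 0, 64, 0, 0, 0, 0, 0

Derivation:
Slide up:
col 0: [2, 0, 0, 32, 32] -> [2, 64, 0, 0, 0]
col 1: [0, 0, 0, 32, 2] -> [32, 2, 0, 0, 0]
col 2: [0, 4, 0, 64, 0] -> [4, 64, 0, 0, 0]
col 3: [4, 16, 0, 32, 0] -> [4, 16, 32, 0, 0]
col 4: [2, 0, 64, 32, 64] -> [2, 64, 32, 64, 0]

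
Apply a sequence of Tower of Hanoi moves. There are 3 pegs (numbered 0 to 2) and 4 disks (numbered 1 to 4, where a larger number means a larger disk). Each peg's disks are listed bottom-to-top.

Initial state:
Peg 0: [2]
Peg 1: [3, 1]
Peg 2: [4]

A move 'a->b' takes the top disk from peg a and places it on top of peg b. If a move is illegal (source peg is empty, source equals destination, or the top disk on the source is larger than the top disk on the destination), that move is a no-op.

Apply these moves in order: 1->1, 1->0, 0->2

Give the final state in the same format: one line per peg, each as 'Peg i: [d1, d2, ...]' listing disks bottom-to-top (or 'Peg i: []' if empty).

Answer: Peg 0: [2]
Peg 1: [3]
Peg 2: [4, 1]

Derivation:
After move 1 (1->1):
Peg 0: [2]
Peg 1: [3, 1]
Peg 2: [4]

After move 2 (1->0):
Peg 0: [2, 1]
Peg 1: [3]
Peg 2: [4]

After move 3 (0->2):
Peg 0: [2]
Peg 1: [3]
Peg 2: [4, 1]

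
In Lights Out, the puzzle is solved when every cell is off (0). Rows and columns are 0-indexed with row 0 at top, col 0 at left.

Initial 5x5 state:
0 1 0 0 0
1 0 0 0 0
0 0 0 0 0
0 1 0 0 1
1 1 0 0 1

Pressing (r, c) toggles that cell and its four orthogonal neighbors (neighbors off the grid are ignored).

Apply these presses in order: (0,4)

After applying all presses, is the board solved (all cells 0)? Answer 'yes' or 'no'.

Answer: no

Derivation:
After press 1 at (0,4):
0 1 0 1 1
1 0 0 0 1
0 0 0 0 0
0 1 0 0 1
1 1 0 0 1

Lights still on: 10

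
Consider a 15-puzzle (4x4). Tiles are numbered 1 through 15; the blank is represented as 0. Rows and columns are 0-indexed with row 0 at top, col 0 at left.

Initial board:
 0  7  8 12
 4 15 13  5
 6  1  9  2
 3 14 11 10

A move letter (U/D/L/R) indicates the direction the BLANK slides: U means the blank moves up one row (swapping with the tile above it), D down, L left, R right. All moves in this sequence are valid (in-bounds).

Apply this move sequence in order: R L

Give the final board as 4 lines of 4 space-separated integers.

Answer:  0  7  8 12
 4 15 13  5
 6  1  9  2
 3 14 11 10

Derivation:
After move 1 (R):
 7  0  8 12
 4 15 13  5
 6  1  9  2
 3 14 11 10

After move 2 (L):
 0  7  8 12
 4 15 13  5
 6  1  9  2
 3 14 11 10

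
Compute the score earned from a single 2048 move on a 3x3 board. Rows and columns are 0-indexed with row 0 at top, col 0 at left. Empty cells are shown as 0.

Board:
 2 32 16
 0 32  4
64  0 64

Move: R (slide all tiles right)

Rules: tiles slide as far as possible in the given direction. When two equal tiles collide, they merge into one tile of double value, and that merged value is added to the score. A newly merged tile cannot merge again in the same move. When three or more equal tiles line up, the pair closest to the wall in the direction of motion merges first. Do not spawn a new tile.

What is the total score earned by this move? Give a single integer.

Slide right:
row 0: [2, 32, 16] -> [2, 32, 16]  score +0 (running 0)
row 1: [0, 32, 4] -> [0, 32, 4]  score +0 (running 0)
row 2: [64, 0, 64] -> [0, 0, 128]  score +128 (running 128)
Board after move:
  2  32  16
  0  32   4
  0   0 128

Answer: 128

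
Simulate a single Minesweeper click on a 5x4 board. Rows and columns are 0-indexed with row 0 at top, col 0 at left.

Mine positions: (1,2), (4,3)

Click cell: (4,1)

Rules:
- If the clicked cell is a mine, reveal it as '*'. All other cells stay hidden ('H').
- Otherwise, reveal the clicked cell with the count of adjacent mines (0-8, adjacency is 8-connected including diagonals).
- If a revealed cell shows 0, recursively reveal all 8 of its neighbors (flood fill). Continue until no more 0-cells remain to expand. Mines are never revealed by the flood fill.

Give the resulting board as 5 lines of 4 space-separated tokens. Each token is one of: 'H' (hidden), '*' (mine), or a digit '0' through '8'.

0 1 H H
0 1 H H
0 1 1 H
0 0 1 H
0 0 1 H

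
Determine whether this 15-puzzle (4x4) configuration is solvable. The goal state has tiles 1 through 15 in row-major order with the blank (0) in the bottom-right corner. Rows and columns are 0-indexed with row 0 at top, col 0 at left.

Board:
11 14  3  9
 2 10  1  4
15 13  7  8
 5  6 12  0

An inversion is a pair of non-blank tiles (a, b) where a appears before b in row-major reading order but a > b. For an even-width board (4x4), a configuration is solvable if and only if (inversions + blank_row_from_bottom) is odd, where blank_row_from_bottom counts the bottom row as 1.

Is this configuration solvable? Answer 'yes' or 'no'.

Answer: no

Derivation:
Inversions: 53
Blank is in row 3 (0-indexed from top), which is row 1 counting from the bottom (bottom = 1).
53 + 1 = 54, which is even, so the puzzle is not solvable.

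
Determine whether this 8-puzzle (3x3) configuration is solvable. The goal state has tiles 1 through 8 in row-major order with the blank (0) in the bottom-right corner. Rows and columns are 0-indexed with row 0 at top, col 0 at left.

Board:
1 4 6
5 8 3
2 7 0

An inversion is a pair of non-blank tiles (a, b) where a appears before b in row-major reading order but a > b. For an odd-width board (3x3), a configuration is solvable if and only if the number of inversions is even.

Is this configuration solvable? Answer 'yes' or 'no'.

Inversions (pairs i<j in row-major order where tile[i] > tile[j] > 0): 11
11 is odd, so the puzzle is not solvable.

Answer: no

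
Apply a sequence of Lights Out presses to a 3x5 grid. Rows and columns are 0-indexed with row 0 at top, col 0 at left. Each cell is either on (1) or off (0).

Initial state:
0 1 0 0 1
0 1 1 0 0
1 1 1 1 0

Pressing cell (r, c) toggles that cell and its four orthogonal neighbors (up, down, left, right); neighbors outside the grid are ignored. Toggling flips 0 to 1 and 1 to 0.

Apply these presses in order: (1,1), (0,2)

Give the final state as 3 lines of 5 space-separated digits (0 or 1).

After press 1 at (1,1):
0 0 0 0 1
1 0 0 0 0
1 0 1 1 0

After press 2 at (0,2):
0 1 1 1 1
1 0 1 0 0
1 0 1 1 0

Answer: 0 1 1 1 1
1 0 1 0 0
1 0 1 1 0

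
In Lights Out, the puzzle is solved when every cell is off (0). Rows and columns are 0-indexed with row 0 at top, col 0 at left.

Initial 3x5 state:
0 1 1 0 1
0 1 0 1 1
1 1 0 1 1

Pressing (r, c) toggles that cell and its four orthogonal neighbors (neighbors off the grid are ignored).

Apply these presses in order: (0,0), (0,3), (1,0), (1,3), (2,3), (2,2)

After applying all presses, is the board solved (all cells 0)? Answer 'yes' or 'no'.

After press 1 at (0,0):
1 0 1 0 1
1 1 0 1 1
1 1 0 1 1

After press 2 at (0,3):
1 0 0 1 0
1 1 0 0 1
1 1 0 1 1

After press 3 at (1,0):
0 0 0 1 0
0 0 0 0 1
0 1 0 1 1

After press 4 at (1,3):
0 0 0 0 0
0 0 1 1 0
0 1 0 0 1

After press 5 at (2,3):
0 0 0 0 0
0 0 1 0 0
0 1 1 1 0

After press 6 at (2,2):
0 0 0 0 0
0 0 0 0 0
0 0 0 0 0

Lights still on: 0

Answer: yes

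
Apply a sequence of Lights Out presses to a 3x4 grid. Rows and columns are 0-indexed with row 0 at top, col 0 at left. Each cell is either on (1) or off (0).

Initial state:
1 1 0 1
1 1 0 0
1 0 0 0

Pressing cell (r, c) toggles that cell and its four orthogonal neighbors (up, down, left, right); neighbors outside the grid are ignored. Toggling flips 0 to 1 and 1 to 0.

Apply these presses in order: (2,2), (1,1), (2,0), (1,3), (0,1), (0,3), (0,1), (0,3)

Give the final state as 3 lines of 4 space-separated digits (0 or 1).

Answer: 1 0 0 0
1 0 1 1
0 1 1 0

Derivation:
After press 1 at (2,2):
1 1 0 1
1 1 1 0
1 1 1 1

After press 2 at (1,1):
1 0 0 1
0 0 0 0
1 0 1 1

After press 3 at (2,0):
1 0 0 1
1 0 0 0
0 1 1 1

After press 4 at (1,3):
1 0 0 0
1 0 1 1
0 1 1 0

After press 5 at (0,1):
0 1 1 0
1 1 1 1
0 1 1 0

After press 6 at (0,3):
0 1 0 1
1 1 1 0
0 1 1 0

After press 7 at (0,1):
1 0 1 1
1 0 1 0
0 1 1 0

After press 8 at (0,3):
1 0 0 0
1 0 1 1
0 1 1 0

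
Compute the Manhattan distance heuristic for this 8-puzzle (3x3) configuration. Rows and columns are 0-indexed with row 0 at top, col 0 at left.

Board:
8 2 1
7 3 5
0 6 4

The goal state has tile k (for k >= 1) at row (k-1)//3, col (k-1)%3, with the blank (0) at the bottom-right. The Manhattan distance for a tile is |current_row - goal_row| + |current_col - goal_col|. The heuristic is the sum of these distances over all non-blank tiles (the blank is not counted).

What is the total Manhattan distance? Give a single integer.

Answer: 14

Derivation:
Tile 8: (0,0)->(2,1) = 3
Tile 2: (0,1)->(0,1) = 0
Tile 1: (0,2)->(0,0) = 2
Tile 7: (1,0)->(2,0) = 1
Tile 3: (1,1)->(0,2) = 2
Tile 5: (1,2)->(1,1) = 1
Tile 6: (2,1)->(1,2) = 2
Tile 4: (2,2)->(1,0) = 3
Sum: 3 + 0 + 2 + 1 + 2 + 1 + 2 + 3 = 14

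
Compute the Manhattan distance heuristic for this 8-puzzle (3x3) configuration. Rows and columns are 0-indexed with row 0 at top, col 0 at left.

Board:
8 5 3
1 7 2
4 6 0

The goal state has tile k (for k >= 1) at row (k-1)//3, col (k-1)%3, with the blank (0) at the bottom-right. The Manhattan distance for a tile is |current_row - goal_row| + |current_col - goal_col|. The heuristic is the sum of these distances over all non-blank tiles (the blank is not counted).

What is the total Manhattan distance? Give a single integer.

Tile 8: at (0,0), goal (2,1), distance |0-2|+|0-1| = 3
Tile 5: at (0,1), goal (1,1), distance |0-1|+|1-1| = 1
Tile 3: at (0,2), goal (0,2), distance |0-0|+|2-2| = 0
Tile 1: at (1,0), goal (0,0), distance |1-0|+|0-0| = 1
Tile 7: at (1,1), goal (2,0), distance |1-2|+|1-0| = 2
Tile 2: at (1,2), goal (0,1), distance |1-0|+|2-1| = 2
Tile 4: at (2,0), goal (1,0), distance |2-1|+|0-0| = 1
Tile 6: at (2,1), goal (1,2), distance |2-1|+|1-2| = 2
Sum: 3 + 1 + 0 + 1 + 2 + 2 + 1 + 2 = 12

Answer: 12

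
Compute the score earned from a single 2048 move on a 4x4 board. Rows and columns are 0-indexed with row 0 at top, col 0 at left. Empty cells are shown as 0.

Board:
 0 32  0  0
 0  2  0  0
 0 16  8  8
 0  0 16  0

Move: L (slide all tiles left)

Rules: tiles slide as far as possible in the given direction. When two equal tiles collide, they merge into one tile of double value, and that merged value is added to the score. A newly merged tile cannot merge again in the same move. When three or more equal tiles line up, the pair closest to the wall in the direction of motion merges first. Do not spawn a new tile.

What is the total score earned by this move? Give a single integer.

Slide left:
row 0: [0, 32, 0, 0] -> [32, 0, 0, 0]  score +0 (running 0)
row 1: [0, 2, 0, 0] -> [2, 0, 0, 0]  score +0 (running 0)
row 2: [0, 16, 8, 8] -> [16, 16, 0, 0]  score +16 (running 16)
row 3: [0, 0, 16, 0] -> [16, 0, 0, 0]  score +0 (running 16)
Board after move:
32  0  0  0
 2  0  0  0
16 16  0  0
16  0  0  0

Answer: 16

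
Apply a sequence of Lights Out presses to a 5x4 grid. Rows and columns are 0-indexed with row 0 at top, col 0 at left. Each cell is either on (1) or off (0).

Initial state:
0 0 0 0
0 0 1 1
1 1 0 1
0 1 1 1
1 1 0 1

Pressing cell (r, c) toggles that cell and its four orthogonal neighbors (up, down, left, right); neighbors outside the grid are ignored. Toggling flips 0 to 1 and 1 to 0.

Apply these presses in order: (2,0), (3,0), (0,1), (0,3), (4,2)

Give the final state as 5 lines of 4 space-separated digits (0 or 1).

Answer: 1 1 0 1
1 1 1 0
1 0 0 1
0 0 0 1
0 0 1 0

Derivation:
After press 1 at (2,0):
0 0 0 0
1 0 1 1
0 0 0 1
1 1 1 1
1 1 0 1

After press 2 at (3,0):
0 0 0 0
1 0 1 1
1 0 0 1
0 0 1 1
0 1 0 1

After press 3 at (0,1):
1 1 1 0
1 1 1 1
1 0 0 1
0 0 1 1
0 1 0 1

After press 4 at (0,3):
1 1 0 1
1 1 1 0
1 0 0 1
0 0 1 1
0 1 0 1

After press 5 at (4,2):
1 1 0 1
1 1 1 0
1 0 0 1
0 0 0 1
0 0 1 0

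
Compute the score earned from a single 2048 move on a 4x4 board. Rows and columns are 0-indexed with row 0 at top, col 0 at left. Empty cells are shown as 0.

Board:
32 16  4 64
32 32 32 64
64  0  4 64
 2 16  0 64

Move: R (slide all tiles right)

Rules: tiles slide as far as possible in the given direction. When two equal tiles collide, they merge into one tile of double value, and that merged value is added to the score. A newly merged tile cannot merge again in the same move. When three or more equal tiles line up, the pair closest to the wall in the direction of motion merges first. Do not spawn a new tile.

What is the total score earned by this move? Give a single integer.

Slide right:
row 0: [32, 16, 4, 64] -> [32, 16, 4, 64]  score +0 (running 0)
row 1: [32, 32, 32, 64] -> [0, 32, 64, 64]  score +64 (running 64)
row 2: [64, 0, 4, 64] -> [0, 64, 4, 64]  score +0 (running 64)
row 3: [2, 16, 0, 64] -> [0, 2, 16, 64]  score +0 (running 64)
Board after move:
32 16  4 64
 0 32 64 64
 0 64  4 64
 0  2 16 64

Answer: 64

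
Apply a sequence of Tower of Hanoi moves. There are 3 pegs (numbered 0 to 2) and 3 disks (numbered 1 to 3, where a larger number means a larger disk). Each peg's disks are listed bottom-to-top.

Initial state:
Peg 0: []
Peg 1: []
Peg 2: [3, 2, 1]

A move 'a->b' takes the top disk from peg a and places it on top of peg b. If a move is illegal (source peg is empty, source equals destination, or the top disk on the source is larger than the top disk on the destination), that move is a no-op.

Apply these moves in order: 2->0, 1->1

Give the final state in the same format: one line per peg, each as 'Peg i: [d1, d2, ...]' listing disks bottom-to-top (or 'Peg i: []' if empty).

Answer: Peg 0: [1]
Peg 1: []
Peg 2: [3, 2]

Derivation:
After move 1 (2->0):
Peg 0: [1]
Peg 1: []
Peg 2: [3, 2]

After move 2 (1->1):
Peg 0: [1]
Peg 1: []
Peg 2: [3, 2]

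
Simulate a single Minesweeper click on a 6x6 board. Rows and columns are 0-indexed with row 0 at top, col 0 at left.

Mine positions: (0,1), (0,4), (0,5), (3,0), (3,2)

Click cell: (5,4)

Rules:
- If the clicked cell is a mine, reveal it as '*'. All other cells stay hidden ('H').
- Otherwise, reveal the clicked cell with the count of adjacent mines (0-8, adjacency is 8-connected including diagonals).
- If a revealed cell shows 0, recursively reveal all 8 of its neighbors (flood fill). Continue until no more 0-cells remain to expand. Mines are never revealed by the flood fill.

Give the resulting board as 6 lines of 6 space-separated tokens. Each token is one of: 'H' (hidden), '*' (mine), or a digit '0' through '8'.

H H H H H H
H H H 1 2 2
H H H 1 0 0
H H H 1 0 0
1 2 1 1 0 0
0 0 0 0 0 0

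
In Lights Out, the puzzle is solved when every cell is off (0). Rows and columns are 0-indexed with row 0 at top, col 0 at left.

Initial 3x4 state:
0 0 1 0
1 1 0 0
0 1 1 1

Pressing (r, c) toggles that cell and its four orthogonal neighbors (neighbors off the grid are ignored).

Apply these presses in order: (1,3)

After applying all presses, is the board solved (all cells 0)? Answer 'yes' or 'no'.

Answer: no

Derivation:
After press 1 at (1,3):
0 0 1 1
1 1 1 1
0 1 1 0

Lights still on: 8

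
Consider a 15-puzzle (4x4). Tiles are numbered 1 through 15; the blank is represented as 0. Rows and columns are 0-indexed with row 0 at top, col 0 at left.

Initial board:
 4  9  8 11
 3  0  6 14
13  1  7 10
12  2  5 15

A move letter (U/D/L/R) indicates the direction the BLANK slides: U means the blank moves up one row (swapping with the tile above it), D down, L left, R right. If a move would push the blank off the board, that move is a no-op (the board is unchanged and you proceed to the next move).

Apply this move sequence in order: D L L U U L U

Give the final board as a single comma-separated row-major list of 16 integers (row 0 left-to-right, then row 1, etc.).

After move 1 (D):
 4  9  8 11
 3  1  6 14
13  0  7 10
12  2  5 15

After move 2 (L):
 4  9  8 11
 3  1  6 14
 0 13  7 10
12  2  5 15

After move 3 (L):
 4  9  8 11
 3  1  6 14
 0 13  7 10
12  2  5 15

After move 4 (U):
 4  9  8 11
 0  1  6 14
 3 13  7 10
12  2  5 15

After move 5 (U):
 0  9  8 11
 4  1  6 14
 3 13  7 10
12  2  5 15

After move 6 (L):
 0  9  8 11
 4  1  6 14
 3 13  7 10
12  2  5 15

After move 7 (U):
 0  9  8 11
 4  1  6 14
 3 13  7 10
12  2  5 15

Answer: 0, 9, 8, 11, 4, 1, 6, 14, 3, 13, 7, 10, 12, 2, 5, 15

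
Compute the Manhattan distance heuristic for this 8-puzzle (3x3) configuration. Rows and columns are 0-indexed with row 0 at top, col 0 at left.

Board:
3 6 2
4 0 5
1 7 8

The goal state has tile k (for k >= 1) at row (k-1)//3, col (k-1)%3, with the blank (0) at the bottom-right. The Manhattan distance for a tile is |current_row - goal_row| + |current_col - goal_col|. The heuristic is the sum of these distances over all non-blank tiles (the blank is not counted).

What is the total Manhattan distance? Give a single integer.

Answer: 10

Derivation:
Tile 3: at (0,0), goal (0,2), distance |0-0|+|0-2| = 2
Tile 6: at (0,1), goal (1,2), distance |0-1|+|1-2| = 2
Tile 2: at (0,2), goal (0,1), distance |0-0|+|2-1| = 1
Tile 4: at (1,0), goal (1,0), distance |1-1|+|0-0| = 0
Tile 5: at (1,2), goal (1,1), distance |1-1|+|2-1| = 1
Tile 1: at (2,0), goal (0,0), distance |2-0|+|0-0| = 2
Tile 7: at (2,1), goal (2,0), distance |2-2|+|1-0| = 1
Tile 8: at (2,2), goal (2,1), distance |2-2|+|2-1| = 1
Sum: 2 + 2 + 1 + 0 + 1 + 2 + 1 + 1 = 10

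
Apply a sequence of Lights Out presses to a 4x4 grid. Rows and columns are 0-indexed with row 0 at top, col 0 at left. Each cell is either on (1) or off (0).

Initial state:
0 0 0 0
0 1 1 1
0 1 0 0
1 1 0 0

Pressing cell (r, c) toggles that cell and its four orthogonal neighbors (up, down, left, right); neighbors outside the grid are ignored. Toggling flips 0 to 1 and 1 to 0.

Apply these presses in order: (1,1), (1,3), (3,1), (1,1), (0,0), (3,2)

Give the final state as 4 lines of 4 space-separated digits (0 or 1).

After press 1 at (1,1):
0 1 0 0
1 0 0 1
0 0 0 0
1 1 0 0

After press 2 at (1,3):
0 1 0 1
1 0 1 0
0 0 0 1
1 1 0 0

After press 3 at (3,1):
0 1 0 1
1 0 1 0
0 1 0 1
0 0 1 0

After press 4 at (1,1):
0 0 0 1
0 1 0 0
0 0 0 1
0 0 1 0

After press 5 at (0,0):
1 1 0 1
1 1 0 0
0 0 0 1
0 0 1 0

After press 6 at (3,2):
1 1 0 1
1 1 0 0
0 0 1 1
0 1 0 1

Answer: 1 1 0 1
1 1 0 0
0 0 1 1
0 1 0 1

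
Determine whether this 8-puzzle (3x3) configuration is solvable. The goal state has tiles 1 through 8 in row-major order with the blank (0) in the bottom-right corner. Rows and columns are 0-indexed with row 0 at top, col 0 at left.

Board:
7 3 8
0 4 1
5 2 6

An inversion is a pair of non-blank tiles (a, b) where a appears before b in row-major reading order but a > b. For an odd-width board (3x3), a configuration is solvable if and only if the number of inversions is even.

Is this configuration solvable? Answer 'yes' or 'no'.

Inversions (pairs i<j in row-major order where tile[i] > tile[j] > 0): 16
16 is even, so the puzzle is solvable.

Answer: yes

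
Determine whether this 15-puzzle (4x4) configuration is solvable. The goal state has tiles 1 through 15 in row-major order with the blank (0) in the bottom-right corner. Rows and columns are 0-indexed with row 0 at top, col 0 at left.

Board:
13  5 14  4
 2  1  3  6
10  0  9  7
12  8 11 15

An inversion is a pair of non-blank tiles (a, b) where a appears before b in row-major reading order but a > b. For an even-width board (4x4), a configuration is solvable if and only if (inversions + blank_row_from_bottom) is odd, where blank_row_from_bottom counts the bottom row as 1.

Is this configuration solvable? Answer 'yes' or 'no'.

Inversions: 38
Blank is in row 2 (0-indexed from top), which is row 2 counting from the bottom (bottom = 1).
38 + 2 = 40, which is even, so the puzzle is not solvable.

Answer: no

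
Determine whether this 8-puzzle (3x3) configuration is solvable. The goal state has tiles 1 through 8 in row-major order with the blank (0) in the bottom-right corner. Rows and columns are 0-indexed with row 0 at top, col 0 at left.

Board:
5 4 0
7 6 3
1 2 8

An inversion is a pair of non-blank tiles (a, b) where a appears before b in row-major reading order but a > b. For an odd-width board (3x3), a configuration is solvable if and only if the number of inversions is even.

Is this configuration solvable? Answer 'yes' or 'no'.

Answer: yes

Derivation:
Inversions (pairs i<j in row-major order where tile[i] > tile[j] > 0): 16
16 is even, so the puzzle is solvable.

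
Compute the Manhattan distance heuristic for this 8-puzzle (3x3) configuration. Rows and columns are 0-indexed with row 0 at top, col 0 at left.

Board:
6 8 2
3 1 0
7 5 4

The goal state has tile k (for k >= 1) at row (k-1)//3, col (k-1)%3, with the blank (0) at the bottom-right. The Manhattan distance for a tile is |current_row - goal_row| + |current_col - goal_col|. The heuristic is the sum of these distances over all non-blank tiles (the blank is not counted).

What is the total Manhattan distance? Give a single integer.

Answer: 15

Derivation:
Tile 6: (0,0)->(1,2) = 3
Tile 8: (0,1)->(2,1) = 2
Tile 2: (0,2)->(0,1) = 1
Tile 3: (1,0)->(0,2) = 3
Tile 1: (1,1)->(0,0) = 2
Tile 7: (2,0)->(2,0) = 0
Tile 5: (2,1)->(1,1) = 1
Tile 4: (2,2)->(1,0) = 3
Sum: 3 + 2 + 1 + 3 + 2 + 0 + 1 + 3 = 15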